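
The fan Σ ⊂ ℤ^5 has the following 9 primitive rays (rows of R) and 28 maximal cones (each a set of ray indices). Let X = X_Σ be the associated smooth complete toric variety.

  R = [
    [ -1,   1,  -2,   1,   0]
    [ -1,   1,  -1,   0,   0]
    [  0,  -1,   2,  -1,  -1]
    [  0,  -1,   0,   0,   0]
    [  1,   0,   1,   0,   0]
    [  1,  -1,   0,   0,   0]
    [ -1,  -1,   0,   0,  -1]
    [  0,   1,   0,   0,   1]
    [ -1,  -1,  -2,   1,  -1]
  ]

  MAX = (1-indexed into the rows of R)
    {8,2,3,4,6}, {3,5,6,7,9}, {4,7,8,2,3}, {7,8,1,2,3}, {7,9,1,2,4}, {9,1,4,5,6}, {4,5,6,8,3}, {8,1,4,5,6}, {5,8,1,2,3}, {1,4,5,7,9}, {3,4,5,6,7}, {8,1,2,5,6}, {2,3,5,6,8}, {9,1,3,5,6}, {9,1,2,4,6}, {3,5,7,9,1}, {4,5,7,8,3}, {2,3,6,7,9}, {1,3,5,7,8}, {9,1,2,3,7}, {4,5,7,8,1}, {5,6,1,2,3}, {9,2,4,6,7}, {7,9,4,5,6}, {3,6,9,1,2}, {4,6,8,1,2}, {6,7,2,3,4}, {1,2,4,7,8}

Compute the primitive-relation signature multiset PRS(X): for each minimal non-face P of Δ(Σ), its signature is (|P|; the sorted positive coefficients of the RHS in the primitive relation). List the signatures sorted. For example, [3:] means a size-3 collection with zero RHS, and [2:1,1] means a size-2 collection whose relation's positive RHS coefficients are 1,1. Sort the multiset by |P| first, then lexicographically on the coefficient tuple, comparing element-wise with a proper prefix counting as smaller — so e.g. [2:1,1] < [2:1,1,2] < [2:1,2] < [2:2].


Primitive collections (9):

  {8,9}:  v_{8} + v_{9} = v_{1} + v_{4}  so sig = [2:1,1]
  {2,4,5}:  v_{2} + v_{4} + v_{5} = 0  so sig = [3:]
  {1,3,4}:  v_{1} + v_{3} + v_{4} = v_{7}  so sig = [3:1]
  {1,6,7}:  v_{1} + v_{6} + v_{7} = v_{9}  so sig = [3:1]
  {6,7,8}:  v_{6} + v_{7} + v_{8} = v_{4}  so sig = [3:1]
  {2,5,7}:  v_{2} + v_{5} + v_{7} = v_{1} + v_{3}  so sig = [3:1,1]
  {2,5,9}:  v_{2} + v_{5} + v_{9} = 2·v_{1} + v_{3} + v_{6}  so sig = [3:1,1,2]
  {3,4,9}:  v_{3} + v_{4} + v_{9} = v_{6} + 2·v_{7}  so sig = [3:1,2]
  {1,3,6,8}:  v_{1} + v_{3} + v_{6} + v_{8} = 0  so sig = [4:]

Sorted signature multiset PRS(X):
[[2:1,1], [3:], [3:1], [3:1], [3:1], [3:1,1], [3:1,1,2], [3:1,2], [4:]]


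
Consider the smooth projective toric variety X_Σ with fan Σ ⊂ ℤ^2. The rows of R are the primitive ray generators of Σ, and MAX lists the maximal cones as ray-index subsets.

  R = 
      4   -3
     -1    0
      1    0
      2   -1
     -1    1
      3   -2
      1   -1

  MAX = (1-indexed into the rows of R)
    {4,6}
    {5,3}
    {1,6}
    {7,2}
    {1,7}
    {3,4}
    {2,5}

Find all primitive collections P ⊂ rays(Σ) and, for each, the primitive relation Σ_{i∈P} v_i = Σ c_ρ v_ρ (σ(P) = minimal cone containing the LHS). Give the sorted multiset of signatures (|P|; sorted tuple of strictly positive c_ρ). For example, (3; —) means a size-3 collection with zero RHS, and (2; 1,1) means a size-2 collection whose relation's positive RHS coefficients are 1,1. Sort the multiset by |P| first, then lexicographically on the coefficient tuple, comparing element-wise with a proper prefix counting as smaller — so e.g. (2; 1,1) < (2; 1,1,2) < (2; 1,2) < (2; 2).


Primitive collections (14):

  P={2,3}:  v_{2} + v_{3} = 0 ; sig = (2; —)
  P={5,7}:  v_{5} + v_{7} = 0 ; sig = (2; —)
  P={1,5}:  v_{1} + v_{5} = v_{6} ; sig = (2; 1)
  P={2,4}:  v_{2} + v_{4} = v_{7} ; sig = (2; 1)
  P={3,7}:  v_{3} + v_{7} = v_{4} ; sig = (2; 1)
  P={4,5}:  v_{4} + v_{5} = v_{3} ; sig = (2; 1)
  P={4,7}:  v_{4} + v_{7} = v_{6} ; sig = (2; 1)
  P={5,6}:  v_{5} + v_{6} = v_{4} ; sig = (2; 1)
  P={6,7}:  v_{6} + v_{7} = v_{1} ; sig = (2; 1)
  P={1,3}:  v_{1} + v_{3} = v_{4} + v_{6} ; sig = (2; 1,1)
  P={1,4}:  v_{1} + v_{4} = 2·v_{6} ; sig = (2; 2)
  P={2,6}:  v_{2} + v_{6} = 2·v_{7} ; sig = (2; 2)
  P={3,6}:  v_{3} + v_{6} = 2·v_{4} ; sig = (2; 2)
  P={1,2}:  v_{1} + v_{2} = 3·v_{7} ; sig = (2; 3)

Hence PRS(X_Σ) =
[(2; —), (2; —), (2; 1), (2; 1), (2; 1), (2; 1), (2; 1), (2; 1), (2; 1), (2; 1,1), (2; 2), (2; 2), (2; 2), (2; 3)]


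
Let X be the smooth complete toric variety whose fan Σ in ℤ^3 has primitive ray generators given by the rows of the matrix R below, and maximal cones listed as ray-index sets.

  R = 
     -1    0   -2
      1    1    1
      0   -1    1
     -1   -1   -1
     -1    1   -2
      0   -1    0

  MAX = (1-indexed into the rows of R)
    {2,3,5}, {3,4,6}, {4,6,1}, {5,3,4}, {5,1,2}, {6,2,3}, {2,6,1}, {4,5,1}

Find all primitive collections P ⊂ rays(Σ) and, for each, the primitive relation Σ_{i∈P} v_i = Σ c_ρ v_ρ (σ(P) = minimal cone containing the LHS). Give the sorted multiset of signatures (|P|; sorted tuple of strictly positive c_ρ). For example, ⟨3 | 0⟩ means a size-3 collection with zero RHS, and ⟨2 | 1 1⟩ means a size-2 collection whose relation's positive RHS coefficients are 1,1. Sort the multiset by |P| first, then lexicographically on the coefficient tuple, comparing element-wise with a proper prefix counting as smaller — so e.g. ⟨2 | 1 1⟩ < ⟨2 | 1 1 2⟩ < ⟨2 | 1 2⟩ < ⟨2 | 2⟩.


Σ has 3 primitive collections:

  • {2,4}:  v_{2} + v_{4} = 0 ; sig = ⟨2 | 0⟩
  • {1,3}:  v_{1} + v_{3} = v_{4} ; sig = ⟨2 | 1⟩
  • {5,6}:  v_{5} + v_{6} = v_{1} ; sig = ⟨2 | 1⟩

Hence PRS(X_Σ) =
{ ⟨2 | 0⟩,  ⟨2 | 1⟩ ×2 }


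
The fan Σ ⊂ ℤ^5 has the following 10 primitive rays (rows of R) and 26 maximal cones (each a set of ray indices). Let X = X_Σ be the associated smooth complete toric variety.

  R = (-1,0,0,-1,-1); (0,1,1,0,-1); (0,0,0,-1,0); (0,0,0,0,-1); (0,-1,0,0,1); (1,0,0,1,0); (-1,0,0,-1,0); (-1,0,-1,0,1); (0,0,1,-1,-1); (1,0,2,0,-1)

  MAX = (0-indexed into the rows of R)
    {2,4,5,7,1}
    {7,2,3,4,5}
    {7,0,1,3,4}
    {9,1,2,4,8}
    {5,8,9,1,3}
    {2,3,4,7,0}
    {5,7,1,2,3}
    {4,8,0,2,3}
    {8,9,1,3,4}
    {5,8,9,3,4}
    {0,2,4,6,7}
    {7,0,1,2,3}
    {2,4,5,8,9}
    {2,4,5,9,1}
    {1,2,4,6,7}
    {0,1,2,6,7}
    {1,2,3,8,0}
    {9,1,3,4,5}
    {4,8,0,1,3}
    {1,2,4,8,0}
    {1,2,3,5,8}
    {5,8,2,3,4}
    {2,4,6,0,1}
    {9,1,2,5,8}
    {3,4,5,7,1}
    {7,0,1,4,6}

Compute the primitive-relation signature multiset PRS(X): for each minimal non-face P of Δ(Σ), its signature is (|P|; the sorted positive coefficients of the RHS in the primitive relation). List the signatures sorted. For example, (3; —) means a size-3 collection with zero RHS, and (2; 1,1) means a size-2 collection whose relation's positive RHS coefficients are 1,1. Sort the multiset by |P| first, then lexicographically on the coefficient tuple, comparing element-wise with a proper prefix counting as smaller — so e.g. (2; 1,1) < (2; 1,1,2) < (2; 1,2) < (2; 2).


Minimal non-faces — 12 found among 10 rays, 26 max cones:

  {5,6}:  v_{5} + v_{6} = 0  →  sig = (2; —)
  {0,5}:  v_{0} + v_{5} = v_{3}  →  sig = (2; 1)
  {3,6}:  v_{3} + v_{6} = v_{0}  →  sig = (2; 1)
  {7,8}:  v_{7} + v_{8} = v_{6}  →  sig = (2; 1)
  {7,9}:  v_{7} + v_{9} = v_{1} + v_{4}  →  sig = (2; 1,1)
  {6,9}:  v_{6} + v_{9} = v_{1} + v_{4} + v_{8}  →  sig = (2; 1,1,1)
  {0,9}:  v_{0} + v_{9} = v_{1} + v_{3} + v_{4} + v_{8}  →  sig = (2; 1,1,1,1)
  {6,8}:  v_{6} + v_{8} = v_{0} + v_{1} + v_{2} + v_{4}  →  sig = (2; 1,1,1,1)
  {2,3,9}:  v_{2} + v_{3} + v_{9} = v_{5} + 2·v_{8}  →  sig = (3; 1,2)
  {1,2,3,4}:  v_{1} + v_{2} + v_{3} + v_{4} = v_{8}  →  sig = (4; 1)
  {1,4,5,8}:  v_{1} + v_{4} + v_{5} + v_{8} = v_{9}  →  sig = (4; 1)
  {0,1,2,4,7}:  v_{0} + v_{1} + v_{2} + v_{4} + v_{7} = 2·v_{6}  →  sig = (5; 2)

Signatures (|P|; sorted positive RHS coefficients), sorted:
{ (2; —),  (2; 1) ×3,  (2; 1,1),  (2; 1,1,1),  (2; 1,1,1,1) ×2,  (3; 1,2),  (4; 1) ×2,  (5; 2) }


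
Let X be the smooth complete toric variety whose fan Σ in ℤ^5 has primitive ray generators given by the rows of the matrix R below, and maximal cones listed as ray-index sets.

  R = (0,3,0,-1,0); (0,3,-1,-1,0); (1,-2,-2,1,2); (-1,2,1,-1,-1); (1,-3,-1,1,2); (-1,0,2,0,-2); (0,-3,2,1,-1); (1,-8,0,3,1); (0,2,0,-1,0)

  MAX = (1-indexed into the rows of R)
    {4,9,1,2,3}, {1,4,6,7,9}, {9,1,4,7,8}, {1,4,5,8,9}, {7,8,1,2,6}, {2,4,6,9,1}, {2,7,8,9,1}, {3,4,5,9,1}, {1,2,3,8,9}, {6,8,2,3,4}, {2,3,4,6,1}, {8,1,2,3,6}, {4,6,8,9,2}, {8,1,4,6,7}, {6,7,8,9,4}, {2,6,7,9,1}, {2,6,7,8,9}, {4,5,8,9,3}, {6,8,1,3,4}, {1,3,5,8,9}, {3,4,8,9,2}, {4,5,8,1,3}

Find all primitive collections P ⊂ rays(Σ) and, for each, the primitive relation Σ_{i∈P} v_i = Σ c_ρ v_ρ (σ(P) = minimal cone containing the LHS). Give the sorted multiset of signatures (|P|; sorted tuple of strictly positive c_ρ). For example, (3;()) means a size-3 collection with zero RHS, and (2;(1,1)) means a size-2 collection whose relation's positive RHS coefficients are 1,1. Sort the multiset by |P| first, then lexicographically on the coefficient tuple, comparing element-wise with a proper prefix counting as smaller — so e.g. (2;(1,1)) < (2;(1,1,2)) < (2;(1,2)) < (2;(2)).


9 minimal non-faces of Δ(Σ) (on 9 rays):

  {2,5}:  v_{2} + v_{5} = v_{3} + v_{9} ; sig = (2;(1,1))
  {3,7}:  v_{3} + v_{7} = v_{1} + v_{8} ; sig = (2;(1,1))
  {5,6}:  v_{5} + v_{6} = v_{1} + v_{4} + v_{8} ; sig = (2;(1,1,1))
  {5,7}:  v_{5} + v_{7} = 2·v_{1} + v_{4} + 2·v_{8} + v_{9} ; sig = (2;(1,1,2,2))
  {3,6,9}:  v_{3} + v_{6} + v_{9} = 0 ; sig = (3;())
  {2,4,7}:  v_{2} + v_{4} + v_{7} = v_{6} + v_{9} ; sig = (3;(1,1))
  {1,2,4,8}:  v_{1} + v_{2} + v_{4} + v_{8} = 0 ; sig = (4;())
  {1,6,8,9}:  v_{1} + v_{6} + v_{8} + v_{9} = v_{7} ; sig = (4;(1))
  {1,3,4,8,9}:  v_{1} + v_{3} + v_{4} + v_{8} + v_{9} = v_{5} ; sig = (5;(1))

Signatures (|P|; sorted positive RHS coefficients), sorted:
{ (2;(1,1)) ×2,  (2;(1,1,1)),  (2;(1,1,2,2)),  (3;()),  (3;(1,1)),  (4;()),  (4;(1)),  (5;(1)) }


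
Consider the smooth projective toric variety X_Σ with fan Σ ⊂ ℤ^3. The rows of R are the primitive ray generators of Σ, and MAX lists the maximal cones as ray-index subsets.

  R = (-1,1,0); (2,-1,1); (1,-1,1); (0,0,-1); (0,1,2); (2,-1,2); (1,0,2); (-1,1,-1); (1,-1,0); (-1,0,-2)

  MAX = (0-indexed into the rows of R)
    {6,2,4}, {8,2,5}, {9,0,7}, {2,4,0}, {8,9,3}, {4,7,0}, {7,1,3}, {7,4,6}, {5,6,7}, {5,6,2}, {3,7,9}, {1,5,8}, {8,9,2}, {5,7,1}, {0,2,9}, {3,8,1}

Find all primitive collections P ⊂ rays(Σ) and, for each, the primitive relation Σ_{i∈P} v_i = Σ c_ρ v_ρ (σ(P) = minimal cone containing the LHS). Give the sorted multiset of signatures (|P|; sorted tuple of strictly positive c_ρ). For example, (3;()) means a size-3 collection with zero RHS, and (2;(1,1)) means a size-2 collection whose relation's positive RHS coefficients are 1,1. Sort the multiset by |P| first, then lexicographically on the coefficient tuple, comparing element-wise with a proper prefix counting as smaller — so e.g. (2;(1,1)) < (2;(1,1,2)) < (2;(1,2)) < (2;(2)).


Minimal non-faces — 21 found among 10 rays, 16 max cones:

  • {0,8}:  v_{0} + v_{8} = 0  ⟹  sig = (2;())
  • {2,7}:  v_{2} + v_{7} = 0  ⟹  sig = (2;())
  • {6,9}:  v_{6} + v_{9} = 0  ⟹  sig = (2;())
  • {0,3}:  v_{0} + v_{3} = v_{7}  ⟹  sig = (2;(1))
  • {0,5}:  v_{0} + v_{5} = v_{6}  ⟹  sig = (2;(1))
  • {0,6}:  v_{0} + v_{6} = v_{4}  ⟹  sig = (2;(1))
  • {2,3}:  v_{2} + v_{3} = v_{8}  ⟹  sig = (2;(1))
  • {3,5}:  v_{3} + v_{5} = v_{1}  ⟹  sig = (2;(1))
  • {4,8}:  v_{4} + v_{8} = v_{6}  ⟹  sig = (2;(1))
  • {4,9}:  v_{4} + v_{9} = v_{0}  ⟹  sig = (2;(1))
  • {5,9}:  v_{5} + v_{9} = v_{8}  ⟹  sig = (2;(1))
  • {6,8}:  v_{6} + v_{8} = v_{5}  ⟹  sig = (2;(1))
  • {7,8}:  v_{7} + v_{8} = v_{3}  ⟹  sig = (2;(1))
  • {0,1}:  v_{0} + v_{1} = v_{5} + v_{7}  ⟹  sig = (2;(1,1))
  • {1,2}:  v_{1} + v_{2} = v_{5} + v_{8}  ⟹  sig = (2;(1,1))
  • {1,9}:  v_{1} + v_{9} = v_{3} + v_{8}  ⟹  sig = (2;(1,1))
  • {3,4}:  v_{3} + v_{4} = v_{6} + v_{7}  ⟹  sig = (2;(1,1))
  • {3,6}:  v_{3} + v_{6} = v_{5} + v_{7}  ⟹  sig = (2;(1,1))
  • {1,4}:  v_{1} + v_{4} = v_{5} + v_{6} + v_{7}  ⟹  sig = (2;(1,1,1))
  • {1,6}:  v_{1} + v_{6} = 2·v_{5} + v_{7}  ⟹  sig = (2;(1,2))
  • {4,5}:  v_{4} + v_{5} = 2·v_{6}  ⟹  sig = (2;(2))

Sorted signature multiset PRS(X):
    (2;())
    (2;())
    (2;())
    (2;(1))
    (2;(1))
    (2;(1))
    (2;(1))
    (2;(1))
    (2;(1))
    (2;(1))
    (2;(1))
    (2;(1))
    (2;(1))
    (2;(1,1))
    (2;(1,1))
    (2;(1,1))
    (2;(1,1))
    (2;(1,1))
    (2;(1,1,1))
    (2;(1,2))
    (2;(2))


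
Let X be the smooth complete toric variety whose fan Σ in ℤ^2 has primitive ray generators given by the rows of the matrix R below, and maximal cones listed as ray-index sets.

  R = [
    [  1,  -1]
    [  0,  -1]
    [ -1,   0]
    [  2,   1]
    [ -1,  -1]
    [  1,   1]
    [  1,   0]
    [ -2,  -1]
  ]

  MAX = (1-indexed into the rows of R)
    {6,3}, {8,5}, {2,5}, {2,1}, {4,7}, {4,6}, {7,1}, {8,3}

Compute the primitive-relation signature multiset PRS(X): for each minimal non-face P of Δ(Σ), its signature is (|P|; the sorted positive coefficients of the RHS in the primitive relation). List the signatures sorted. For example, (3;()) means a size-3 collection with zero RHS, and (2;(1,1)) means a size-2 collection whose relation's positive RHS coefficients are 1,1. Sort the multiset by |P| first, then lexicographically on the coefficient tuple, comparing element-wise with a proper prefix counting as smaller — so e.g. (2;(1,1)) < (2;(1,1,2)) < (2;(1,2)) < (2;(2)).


20 collections generate NE(X_Σ); each relation:

  P={3,7}:  v_{3} + v_{7} = 0  ⇒ sig = (2;())
  P={4,8}:  v_{4} + v_{8} = 0  ⇒ sig = (2;())
  P={5,6}:  v_{5} + v_{6} = 0  ⇒ sig = (2;())
  P={1,3}:  v_{1} + v_{3} = v_{2}  ⇒ sig = (2;(1))
  P={2,3}:  v_{2} + v_{3} = v_{5}  ⇒ sig = (2;(1))
  P={2,6}:  v_{2} + v_{6} = v_{7}  ⇒ sig = (2;(1))
  P={2,7}:  v_{2} + v_{7} = v_{1}  ⇒ sig = (2;(1))
  P={3,4}:  v_{3} + v_{4} = v_{6}  ⇒ sig = (2;(1))
  P={3,5}:  v_{3} + v_{5} = v_{8}  ⇒ sig = (2;(1))
  P={4,5}:  v_{4} + v_{5} = v_{7}  ⇒ sig = (2;(1))
  P={5,7}:  v_{5} + v_{7} = v_{2}  ⇒ sig = (2;(1))
  P={6,7}:  v_{6} + v_{7} = v_{4}  ⇒ sig = (2;(1))
  P={6,8}:  v_{6} + v_{8} = v_{3}  ⇒ sig = (2;(1))
  P={7,8}:  v_{7} + v_{8} = v_{5}  ⇒ sig = (2;(1))
  P={1,8}:  v_{1} + v_{8} = v_{2} + v_{5}  ⇒ sig = (2;(1,1))
  P={1,5}:  v_{1} + v_{5} = 2·v_{2}  ⇒ sig = (2;(2))
  P={1,6}:  v_{1} + v_{6} = 2·v_{7}  ⇒ sig = (2;(2))
  P={2,4}:  v_{2} + v_{4} = 2·v_{7}  ⇒ sig = (2;(2))
  P={2,8}:  v_{2} + v_{8} = 2·v_{5}  ⇒ sig = (2;(2))
  P={1,4}:  v_{1} + v_{4} = 3·v_{7}  ⇒ sig = (2;(3))

Hence PRS(X_Σ) =
    (2;())
    (2;())
    (2;())
    (2;(1))
    (2;(1))
    (2;(1))
    (2;(1))
    (2;(1))
    (2;(1))
    (2;(1))
    (2;(1))
    (2;(1))
    (2;(1))
    (2;(1))
    (2;(1,1))
    (2;(2))
    (2;(2))
    (2;(2))
    (2;(2))
    (2;(3))


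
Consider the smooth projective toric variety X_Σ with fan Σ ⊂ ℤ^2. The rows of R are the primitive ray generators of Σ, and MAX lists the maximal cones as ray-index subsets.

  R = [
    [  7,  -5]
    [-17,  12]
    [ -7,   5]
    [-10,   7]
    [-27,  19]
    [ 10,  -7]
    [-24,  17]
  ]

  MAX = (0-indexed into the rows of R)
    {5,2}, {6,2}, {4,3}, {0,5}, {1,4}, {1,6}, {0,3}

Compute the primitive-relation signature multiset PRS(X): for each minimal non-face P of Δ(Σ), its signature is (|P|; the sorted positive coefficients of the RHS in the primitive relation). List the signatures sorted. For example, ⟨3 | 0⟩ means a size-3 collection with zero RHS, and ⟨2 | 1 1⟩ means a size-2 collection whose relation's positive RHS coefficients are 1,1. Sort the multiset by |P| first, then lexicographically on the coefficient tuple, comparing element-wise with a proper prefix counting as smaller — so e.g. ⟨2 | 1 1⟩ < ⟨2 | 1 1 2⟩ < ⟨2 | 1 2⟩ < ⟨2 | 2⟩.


Minimal non-faces — 14 found among 7 rays, 7 max cones:

  P = {0,2}:  v_{0} + v_{2} = 0  ⇒ sig = ⟨2 | 0⟩
  P = {3,5}:  v_{3} + v_{5} = 0  ⇒ sig = ⟨2 | 0⟩
  P = {0,1}:  v_{0} + v_{1} = v_{3}  ⇒ sig = ⟨2 | 1⟩
  P = {0,6}:  v_{0} + v_{6} = v_{1}  ⇒ sig = ⟨2 | 1⟩
  P = {1,2}:  v_{1} + v_{2} = v_{6}  ⇒ sig = ⟨2 | 1⟩
  P = {1,3}:  v_{1} + v_{3} = v_{4}  ⇒ sig = ⟨2 | 1⟩
  P = {1,5}:  v_{1} + v_{5} = v_{2}  ⇒ sig = ⟨2 | 1⟩
  P = {2,3}:  v_{2} + v_{3} = v_{1}  ⇒ sig = ⟨2 | 1⟩
  P = {4,5}:  v_{4} + v_{5} = v_{1}  ⇒ sig = ⟨2 | 1⟩
  P = {0,4}:  v_{0} + v_{4} = 2·v_{3}  ⇒ sig = ⟨2 | 2⟩
  P = {2,4}:  v_{2} + v_{4} = 2·v_{1}  ⇒ sig = ⟨2 | 2⟩
  P = {3,6}:  v_{3} + v_{6} = 2·v_{1}  ⇒ sig = ⟨2 | 2⟩
  P = {5,6}:  v_{5} + v_{6} = 2·v_{2}  ⇒ sig = ⟨2 | 2⟩
  P = {4,6}:  v_{4} + v_{6} = 3·v_{1}  ⇒ sig = ⟨2 | 3⟩

so the primitive-relation signature multiset is
    ⟨2 | 0⟩
    ⟨2 | 0⟩
    ⟨2 | 1⟩
    ⟨2 | 1⟩
    ⟨2 | 1⟩
    ⟨2 | 1⟩
    ⟨2 | 1⟩
    ⟨2 | 1⟩
    ⟨2 | 1⟩
    ⟨2 | 2⟩
    ⟨2 | 2⟩
    ⟨2 | 2⟩
    ⟨2 | 2⟩
    ⟨2 | 3⟩


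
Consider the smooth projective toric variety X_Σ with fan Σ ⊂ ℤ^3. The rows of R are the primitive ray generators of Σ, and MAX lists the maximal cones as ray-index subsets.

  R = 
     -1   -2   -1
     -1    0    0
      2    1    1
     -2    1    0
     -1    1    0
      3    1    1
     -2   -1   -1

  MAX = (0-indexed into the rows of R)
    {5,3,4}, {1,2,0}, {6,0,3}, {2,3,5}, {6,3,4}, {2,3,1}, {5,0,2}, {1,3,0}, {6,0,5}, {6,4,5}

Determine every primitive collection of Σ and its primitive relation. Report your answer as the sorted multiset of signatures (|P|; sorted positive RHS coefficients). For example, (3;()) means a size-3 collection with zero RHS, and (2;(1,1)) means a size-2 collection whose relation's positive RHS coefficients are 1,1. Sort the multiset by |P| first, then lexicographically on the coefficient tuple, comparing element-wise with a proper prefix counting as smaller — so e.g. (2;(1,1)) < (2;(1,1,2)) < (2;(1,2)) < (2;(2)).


Σ has 9 primitive collections:

  • {2,6}:  v_{2} + v_{6} = 0  →  sig = (2;())
  • {0,4}:  v_{0} + v_{4} = v_{6}  →  sig = (2;(1))
  • {1,4}:  v_{1} + v_{4} = v_{3}  →  sig = (2;(1))
  • {1,5}:  v_{1} + v_{5} = v_{2}  →  sig = (2;(1))
  • {1,6}:  v_{1} + v_{6} = v_{0} + v_{3}  →  sig = (2;(1,1))
  • {2,4}:  v_{2} + v_{4} = v_{3} + v_{5}  →  sig = (2;(1,1))
  • {0,3,5}:  v_{0} + v_{3} + v_{5} = 0  →  sig = (3;())
  • {0,2,3}:  v_{0} + v_{2} + v_{3} = v_{1}  →  sig = (3;(1))
  • {3,5,6}:  v_{3} + v_{5} + v_{6} = v_{4}  →  sig = (3;(1))

Hence PRS(X_Σ) =
{ (2;()),  (2;(1)) ×3,  (2;(1,1)) ×2,  (3;()),  (3;(1)) ×2 }


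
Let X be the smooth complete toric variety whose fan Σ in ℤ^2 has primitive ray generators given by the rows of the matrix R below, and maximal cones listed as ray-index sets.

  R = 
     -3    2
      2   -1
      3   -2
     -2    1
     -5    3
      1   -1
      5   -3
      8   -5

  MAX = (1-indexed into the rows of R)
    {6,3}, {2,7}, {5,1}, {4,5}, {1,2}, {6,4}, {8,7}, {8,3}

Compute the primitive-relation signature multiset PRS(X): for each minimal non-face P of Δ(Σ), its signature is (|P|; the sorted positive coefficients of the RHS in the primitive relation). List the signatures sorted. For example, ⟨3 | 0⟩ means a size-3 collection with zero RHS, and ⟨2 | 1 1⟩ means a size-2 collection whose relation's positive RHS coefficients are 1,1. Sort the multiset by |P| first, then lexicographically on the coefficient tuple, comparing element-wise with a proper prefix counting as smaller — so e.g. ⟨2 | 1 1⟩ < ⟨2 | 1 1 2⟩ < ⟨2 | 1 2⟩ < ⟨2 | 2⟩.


|primitive collections| = 20. Relations:

  P = {1,3}:  v_{1} + v_{3} = 0  so sig = ⟨2 | 0⟩
  P = {2,4}:  v_{2} + v_{4} = 0  so sig = ⟨2 | 0⟩
  P = {5,7}:  v_{5} + v_{7} = 0  so sig = ⟨2 | 0⟩
  P = {1,4}:  v_{1} + v_{4} = v_{5}  so sig = ⟨2 | 1⟩
  P = {1,6}:  v_{1} + v_{6} = v_{4}  so sig = ⟨2 | 1⟩
  P = {1,7}:  v_{1} + v_{7} = v_{2}  so sig = ⟨2 | 1⟩
  P = {1,8}:  v_{1} + v_{8} = v_{7}  so sig = ⟨2 | 1⟩
  P = {2,3}:  v_{2} + v_{3} = v_{7}  so sig = ⟨2 | 1⟩
  P = {2,5}:  v_{2} + v_{5} = v_{1}  so sig = ⟨2 | 1⟩
  P = {2,6}:  v_{2} + v_{6} = v_{3}  so sig = ⟨2 | 1⟩
  P = {3,4}:  v_{3} + v_{4} = v_{6}  so sig = ⟨2 | 1⟩
  P = {3,5}:  v_{3} + v_{5} = v_{4}  so sig = ⟨2 | 1⟩
  P = {3,7}:  v_{3} + v_{7} = v_{8}  so sig = ⟨2 | 1⟩
  P = {4,7}:  v_{4} + v_{7} = v_{3}  so sig = ⟨2 | 1⟩
  P = {5,8}:  v_{5} + v_{8} = v_{3}  so sig = ⟨2 | 1⟩
  P = {2,8}:  v_{2} + v_{8} = 2·v_{7}  so sig = ⟨2 | 2⟩
  P = {4,8}:  v_{4} + v_{8} = 2·v_{3}  so sig = ⟨2 | 2⟩
  P = {5,6}:  v_{5} + v_{6} = 2·v_{4}  so sig = ⟨2 | 2⟩
  P = {6,7}:  v_{6} + v_{7} = 2·v_{3}  so sig = ⟨2 | 2⟩
  P = {6,8}:  v_{6} + v_{8} = 3·v_{3}  so sig = ⟨2 | 3⟩

Hence PRS(X_Σ) =
    ⟨2 | 0⟩
    ⟨2 | 0⟩
    ⟨2 | 0⟩
    ⟨2 | 1⟩
    ⟨2 | 1⟩
    ⟨2 | 1⟩
    ⟨2 | 1⟩
    ⟨2 | 1⟩
    ⟨2 | 1⟩
    ⟨2 | 1⟩
    ⟨2 | 1⟩
    ⟨2 | 1⟩
    ⟨2 | 1⟩
    ⟨2 | 1⟩
    ⟨2 | 1⟩
    ⟨2 | 2⟩
    ⟨2 | 2⟩
    ⟨2 | 2⟩
    ⟨2 | 2⟩
    ⟨2 | 3⟩


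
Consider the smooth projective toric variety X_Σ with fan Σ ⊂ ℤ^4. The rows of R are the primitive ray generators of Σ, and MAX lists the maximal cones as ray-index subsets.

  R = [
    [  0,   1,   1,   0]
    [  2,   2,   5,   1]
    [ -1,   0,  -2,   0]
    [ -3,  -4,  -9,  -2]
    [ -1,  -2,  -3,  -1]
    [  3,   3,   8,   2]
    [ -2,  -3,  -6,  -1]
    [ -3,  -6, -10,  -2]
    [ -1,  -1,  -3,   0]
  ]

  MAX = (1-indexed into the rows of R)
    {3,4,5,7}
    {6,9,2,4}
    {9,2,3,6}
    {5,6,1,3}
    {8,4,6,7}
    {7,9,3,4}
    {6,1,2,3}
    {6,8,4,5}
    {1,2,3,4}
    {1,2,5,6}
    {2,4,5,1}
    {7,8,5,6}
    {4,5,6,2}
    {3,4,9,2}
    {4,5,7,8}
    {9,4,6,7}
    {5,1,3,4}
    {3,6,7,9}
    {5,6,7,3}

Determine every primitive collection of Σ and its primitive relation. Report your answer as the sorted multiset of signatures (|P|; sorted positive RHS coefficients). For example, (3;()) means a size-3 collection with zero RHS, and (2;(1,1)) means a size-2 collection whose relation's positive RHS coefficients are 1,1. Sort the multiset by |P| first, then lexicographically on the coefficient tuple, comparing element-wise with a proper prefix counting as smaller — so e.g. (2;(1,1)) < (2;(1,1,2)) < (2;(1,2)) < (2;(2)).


The 12 primitive collections of Σ (r=9, n=4):

  P = {1,9}:  v_{1} + v_{9} = v_{3}  so sig = (2;(1))
  P = {5,9}:  v_{5} + v_{9} = v_{7}  so sig = (2;(1))
  P = {1,7}:  v_{1} + v_{7} = v_{3} + v_{5}  so sig = (2;(1,1))
  P = {1,8}:  v_{1} + v_{8} = v_{5} + v_{7}  so sig = (2;(1,1))
  P = {2,7}:  v_{2} + v_{7} = v_{4} + v_{6}  so sig = (2;(1,1))
  P = {8,9}:  v_{8} + v_{9} = v_{4} + v_{6} + 2·v_{7}  so sig = (2;(1,1,2))
  P = {2,8}:  v_{2} + v_{8} = 2·v_{4} + v_{5} + 2·v_{6}  so sig = (2;(1,2,2))
  P = {3,8}:  v_{3} + v_{8} = 2·v_{7}  so sig = (2;(2))
  P = {1,4,6}:  v_{1} + v_{4} + v_{6} = 0  so sig = (3;())
  P = {2,3,5}:  v_{2} + v_{3} + v_{5} = 0  so sig = (3;())
  P = {3,4,6}:  v_{3} + v_{4} + v_{6} = v_{9}  so sig = (3;(1))
  P = {4,5,6,7}:  v_{4} + v_{5} + v_{6} + v_{7} = v_{8}  so sig = (4;(1))

Hence PRS(X_Σ) =
{ (2;(1)) ×2,  (2;(1,1)) ×3,  (2;(1,1,2)),  (2;(1,2,2)),  (2;(2)),  (3;()) ×2,  (3;(1)),  (4;(1)) }


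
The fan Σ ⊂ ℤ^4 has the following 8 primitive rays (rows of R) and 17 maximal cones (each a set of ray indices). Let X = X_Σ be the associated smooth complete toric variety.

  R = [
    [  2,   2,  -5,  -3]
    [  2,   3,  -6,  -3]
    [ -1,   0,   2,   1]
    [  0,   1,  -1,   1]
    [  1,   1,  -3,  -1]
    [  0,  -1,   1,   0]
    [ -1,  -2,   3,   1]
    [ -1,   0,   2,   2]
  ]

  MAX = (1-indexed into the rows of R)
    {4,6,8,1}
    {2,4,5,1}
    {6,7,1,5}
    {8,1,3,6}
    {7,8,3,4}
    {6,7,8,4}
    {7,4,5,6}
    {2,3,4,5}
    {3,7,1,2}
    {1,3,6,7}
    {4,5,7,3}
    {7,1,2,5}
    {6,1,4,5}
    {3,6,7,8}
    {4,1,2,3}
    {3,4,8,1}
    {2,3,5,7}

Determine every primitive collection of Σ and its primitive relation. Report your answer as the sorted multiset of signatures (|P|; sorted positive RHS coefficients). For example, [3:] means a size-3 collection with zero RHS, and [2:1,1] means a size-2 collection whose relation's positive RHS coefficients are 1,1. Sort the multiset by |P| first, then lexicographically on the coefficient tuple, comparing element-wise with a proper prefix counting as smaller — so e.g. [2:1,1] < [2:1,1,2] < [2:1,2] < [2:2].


|primitive collections| = 9. Relations:

  {2,6}:  v_{2} + v_{6} = v_{1} — sig = [2:1]
  {5,8}:  v_{5} + v_{8} = v_{4} — sig = [2:1]
  {2,8}:  v_{2} + v_{8} = v_{1} + v_{3} + v_{4} — sig = [2:1,1,1]
  {1,7,8}:  v_{1} + v_{7} + v_{8} = 0 — sig = [3:]
  {3,5,6}:  v_{3} + v_{5} + v_{6} = 0 — sig = [3:]
  {1,3,5}:  v_{1} + v_{3} + v_{5} = v_{2} — sig = [3:1]
  {1,4,7}:  v_{1} + v_{4} + v_{7} = v_{5} — sig = [3:1]
  {3,4,6}:  v_{3} + v_{4} + v_{6} = v_{8} — sig = [3:1]
  {2,4,7}:  v_{2} + v_{4} + v_{7} = v_{3} + 2·v_{5} — sig = [3:1,2]

Hence PRS(X_Σ) =
    [2:1]
    [2:1]
    [2:1,1,1]
    [3:]
    [3:]
    [3:1]
    [3:1]
    [3:1]
    [3:1,2]


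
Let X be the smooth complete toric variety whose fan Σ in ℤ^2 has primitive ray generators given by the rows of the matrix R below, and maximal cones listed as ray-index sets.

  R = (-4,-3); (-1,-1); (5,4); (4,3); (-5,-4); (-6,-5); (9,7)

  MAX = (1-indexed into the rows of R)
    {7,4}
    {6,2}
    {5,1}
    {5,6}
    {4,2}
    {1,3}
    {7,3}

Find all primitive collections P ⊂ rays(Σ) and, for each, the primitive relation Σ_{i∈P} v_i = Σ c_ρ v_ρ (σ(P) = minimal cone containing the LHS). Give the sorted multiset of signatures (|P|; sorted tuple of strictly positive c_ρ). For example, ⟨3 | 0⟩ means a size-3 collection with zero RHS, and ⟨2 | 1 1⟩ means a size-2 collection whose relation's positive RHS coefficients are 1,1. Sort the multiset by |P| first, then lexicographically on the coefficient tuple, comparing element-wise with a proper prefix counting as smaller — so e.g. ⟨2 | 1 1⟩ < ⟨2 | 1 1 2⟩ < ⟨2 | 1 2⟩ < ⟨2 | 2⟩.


14 minimal non-faces of Δ(Σ) (on 7 rays):

  P = {1,4}:  v_{1} + v_{4} = 0 ; sig = ⟨2 | 0⟩
  P = {3,5}:  v_{3} + v_{5} = 0 ; sig = ⟨2 | 0⟩
  P = {1,2}:  v_{1} + v_{2} = v_{5} ; sig = ⟨2 | 1⟩
  P = {1,7}:  v_{1} + v_{7} = v_{3} ; sig = ⟨2 | 1⟩
  P = {2,3}:  v_{2} + v_{3} = v_{4} ; sig = ⟨2 | 1⟩
  P = {2,5}:  v_{2} + v_{5} = v_{6} ; sig = ⟨2 | 1⟩
  P = {3,4}:  v_{3} + v_{4} = v_{7} ; sig = ⟨2 | 1⟩
  P = {3,6}:  v_{3} + v_{6} = v_{2} ; sig = ⟨2 | 1⟩
  P = {4,5}:  v_{4} + v_{5} = v_{2} ; sig = ⟨2 | 1⟩
  P = {5,7}:  v_{5} + v_{7} = v_{4} ; sig = ⟨2 | 1⟩
  P = {6,7}:  v_{6} + v_{7} = v_{2} + v_{4} ; sig = ⟨2 | 1 1⟩
  P = {1,6}:  v_{1} + v_{6} = 2·v_{5} ; sig = ⟨2 | 2⟩
  P = {2,7}:  v_{2} + v_{7} = 2·v_{4} ; sig = ⟨2 | 2⟩
  P = {4,6}:  v_{4} + v_{6} = 2·v_{2} ; sig = ⟨2 | 2⟩

Sorted signature multiset PRS(X):
[⟨2 | 0⟩, ⟨2 | 0⟩, ⟨2 | 1⟩, ⟨2 | 1⟩, ⟨2 | 1⟩, ⟨2 | 1⟩, ⟨2 | 1⟩, ⟨2 | 1⟩, ⟨2 | 1⟩, ⟨2 | 1⟩, ⟨2 | 1 1⟩, ⟨2 | 2⟩, ⟨2 | 2⟩, ⟨2 | 2⟩]


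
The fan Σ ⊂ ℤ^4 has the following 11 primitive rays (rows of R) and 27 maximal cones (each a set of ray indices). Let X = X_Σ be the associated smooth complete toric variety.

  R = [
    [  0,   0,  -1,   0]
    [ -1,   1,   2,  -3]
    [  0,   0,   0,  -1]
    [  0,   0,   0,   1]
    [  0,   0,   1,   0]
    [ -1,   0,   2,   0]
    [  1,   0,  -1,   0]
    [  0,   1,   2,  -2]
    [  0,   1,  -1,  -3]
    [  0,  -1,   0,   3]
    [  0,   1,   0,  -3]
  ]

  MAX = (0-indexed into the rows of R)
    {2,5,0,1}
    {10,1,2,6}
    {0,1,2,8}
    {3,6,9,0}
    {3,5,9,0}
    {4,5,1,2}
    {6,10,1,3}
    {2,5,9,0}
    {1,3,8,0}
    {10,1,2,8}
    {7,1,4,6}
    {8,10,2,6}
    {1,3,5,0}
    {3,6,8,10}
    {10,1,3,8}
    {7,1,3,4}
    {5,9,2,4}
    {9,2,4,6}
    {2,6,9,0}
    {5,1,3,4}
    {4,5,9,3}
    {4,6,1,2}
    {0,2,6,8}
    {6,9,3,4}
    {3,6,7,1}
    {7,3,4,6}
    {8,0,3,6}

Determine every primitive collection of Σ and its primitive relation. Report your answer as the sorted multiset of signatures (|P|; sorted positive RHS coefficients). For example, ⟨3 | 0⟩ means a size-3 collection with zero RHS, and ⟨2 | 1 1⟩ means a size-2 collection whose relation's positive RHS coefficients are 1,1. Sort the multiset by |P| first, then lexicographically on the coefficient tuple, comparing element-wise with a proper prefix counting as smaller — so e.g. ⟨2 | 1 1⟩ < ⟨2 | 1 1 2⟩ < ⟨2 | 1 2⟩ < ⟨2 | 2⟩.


Primitive collections (20):

  P={0,4}:  v_{0} + v_{4} = 0  →  sig = ⟨2 | 0⟩
  P={2,3}:  v_{2} + v_{3} = 0  →  sig = ⟨2 | 0⟩
  P={9,10}:  v_{9} + v_{10} = 0  →  sig = ⟨2 | 0⟩
  P={0,10}:  v_{0} + v_{10} = v_{8}  →  sig = ⟨2 | 1⟩
  P={1,9}:  v_{1} + v_{9} = v_{5}  →  sig = ⟨2 | 1⟩
  P={4,8}:  v_{4} + v_{8} = v_{10}  →  sig = ⟨2 | 1⟩
  P={5,6}:  v_{5} + v_{6} = v_{4}  →  sig = ⟨2 | 1⟩
  P={5,10}:  v_{5} + v_{10} = v_{1}  →  sig = ⟨2 | 1⟩
  P={8,9}:  v_{8} + v_{9} = v_{0}  →  sig = ⟨2 | 1⟩
  P={4,10}:  v_{4} + v_{10} = v_{1} + v_{6}  →  sig = ⟨2 | 1 1⟩
  P={5,8}:  v_{5} + v_{8} = v_{0} + v_{1}  →  sig = ⟨2 | 1 1⟩
  P={0,7}:  v_{0} + v_{7} = v_{1} + v_{3} + v_{6}  →  sig = ⟨2 | 1 1 1⟩
  P={2,7}:  v_{2} + v_{7} = v_{1} + v_{4} + v_{6}  →  sig = ⟨2 | 1 1 1⟩
  P={7,8}:  v_{7} + v_{8} = v_{1} + v_{3} + v_{6} + v_{10}  →  sig = ⟨2 | 1 1 1 1⟩
  P={5,7}:  v_{5} + v_{7} = v_{1} + v_{3} + 2·v_{4}  →  sig = ⟨2 | 1 1 2⟩
  P={7,9}:  v_{7} + v_{9} = v_{3} + 2·v_{4}  →  sig = ⟨2 | 1 2⟩
  P={7,10}:  v_{7} + v_{10} = 2·v_{1} + v_{3} + 2·v_{6}  →  sig = ⟨2 | 1 2 2⟩
  P={0,1,6}:  v_{0} + v_{1} + v_{6} = v_{10}  →  sig = ⟨3 | 1⟩
  P={1,6,8}:  v_{1} + v_{6} + v_{8} = 2·v_{10}  →  sig = ⟨3 | 2⟩
  P={1,3,4,6}:  v_{1} + v_{3} + v_{4} + v_{6} = v_{7}  →  sig = ⟨4 | 1⟩

so the primitive-relation signature multiset is
    ⟨2 | 0⟩
    ⟨2 | 0⟩
    ⟨2 | 0⟩
    ⟨2 | 1⟩
    ⟨2 | 1⟩
    ⟨2 | 1⟩
    ⟨2 | 1⟩
    ⟨2 | 1⟩
    ⟨2 | 1⟩
    ⟨2 | 1 1⟩
    ⟨2 | 1 1⟩
    ⟨2 | 1 1 1⟩
    ⟨2 | 1 1 1⟩
    ⟨2 | 1 1 1 1⟩
    ⟨2 | 1 1 2⟩
    ⟨2 | 1 2⟩
    ⟨2 | 1 2 2⟩
    ⟨3 | 1⟩
    ⟨3 | 2⟩
    ⟨4 | 1⟩


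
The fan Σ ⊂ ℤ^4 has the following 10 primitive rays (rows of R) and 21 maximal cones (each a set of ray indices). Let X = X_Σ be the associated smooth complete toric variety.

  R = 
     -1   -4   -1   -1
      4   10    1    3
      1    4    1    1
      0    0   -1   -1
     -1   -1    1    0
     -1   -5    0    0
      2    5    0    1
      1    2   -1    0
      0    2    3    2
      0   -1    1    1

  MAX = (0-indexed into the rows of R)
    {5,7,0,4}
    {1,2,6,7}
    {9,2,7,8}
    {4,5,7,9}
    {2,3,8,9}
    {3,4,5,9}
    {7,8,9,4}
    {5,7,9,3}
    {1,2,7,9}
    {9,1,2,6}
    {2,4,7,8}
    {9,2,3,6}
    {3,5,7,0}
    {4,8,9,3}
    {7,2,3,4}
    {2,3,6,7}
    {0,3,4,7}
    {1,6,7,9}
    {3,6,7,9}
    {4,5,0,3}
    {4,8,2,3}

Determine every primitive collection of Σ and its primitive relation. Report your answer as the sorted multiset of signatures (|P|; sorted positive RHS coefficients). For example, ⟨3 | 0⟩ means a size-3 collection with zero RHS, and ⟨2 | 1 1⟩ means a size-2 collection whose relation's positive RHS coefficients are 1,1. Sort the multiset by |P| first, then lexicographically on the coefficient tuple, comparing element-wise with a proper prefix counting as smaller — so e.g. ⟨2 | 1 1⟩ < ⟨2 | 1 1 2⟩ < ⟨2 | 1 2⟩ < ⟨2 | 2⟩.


20 collections generate NE(X_Σ); each relation:

  • {0,2}:  v_{0} + v_{2} = 0 ; sig = ⟨2 | 0⟩
  • {0,9}:  v_{0} + v_{9} = v_{5} ; sig = ⟨2 | 1⟩
  • {2,5}:  v_{2} + v_{5} = v_{9} ; sig = ⟨2 | 1⟩
  • {4,6}:  v_{4} + v_{6} = v_{2} ; sig = ⟨2 | 1⟩
  • {0,8}:  v_{0} + v_{8} = v_{4} + v_{9} ; sig = ⟨2 | 1 1⟩
  • {0,1}:  v_{0} + v_{1} = v_{6} + v_{7} + v_{9} ; sig = ⟨2 | 1 1 1⟩
  • {0,6}:  v_{0} + v_{6} = v_{3} + v_{7} + v_{9} ; sig = ⟨2 | 1 1 1⟩
  • {1,4}:  v_{1} + v_{4} = 2·v_{2} + v_{7} + v_{9} ; sig = ⟨2 | 1 1 2⟩
  • {1,5}:  v_{1} + v_{5} = v_{6} + v_{7} + 2·v_{9} ; sig = ⟨2 | 1 1 2⟩
  • {5,6}:  v_{5} + v_{6} = v_{3} + v_{7} + 2·v_{9} ; sig = ⟨2 | 1 1 2⟩
  • {5,8}:  v_{5} + v_{8} = v_{4} + 2·v_{9} ; sig = ⟨2 | 1 2⟩
  • {6,8}:  v_{6} + v_{8} = 2·v_{2} + v_{9} ; sig = ⟨2 | 1 2⟩
  • {1,8}:  v_{1} + v_{8} = 3·v_{2} + v_{7} + 2·v_{9} ; sig = ⟨2 | 1 2 3⟩
  • {1,3}:  v_{1} + v_{3} = 2·v_{6} ; sig = ⟨2 | 2⟩
  • {2,4,9}:  v_{2} + v_{4} + v_{9} = v_{8} ; sig = ⟨3 | 1⟩
  • {3,7,8}:  v_{3} + v_{7} + v_{8} = v_{2} ; sig = ⟨3 | 1⟩
  • {3,4,7,9}:  v_{3} + v_{4} + v_{7} + v_{9} = 0 ; sig = ⟨4 | 0⟩
  • {2,3,7,9}:  v_{2} + v_{3} + v_{7} + v_{9} = v_{6} ; sig = ⟨4 | 1⟩
  • {2,6,7,9}:  v_{2} + v_{6} + v_{7} + v_{9} = v_{1} ; sig = ⟨4 | 1⟩
  • {3,4,5,7}:  v_{3} + v_{4} + v_{5} + v_{7} = v_{0} ; sig = ⟨4 | 1⟩

so the primitive-relation signature multiset is
    ⟨2 | 0⟩
    ⟨2 | 1⟩
    ⟨2 | 1⟩
    ⟨2 | 1⟩
    ⟨2 | 1 1⟩
    ⟨2 | 1 1 1⟩
    ⟨2 | 1 1 1⟩
    ⟨2 | 1 1 2⟩
    ⟨2 | 1 1 2⟩
    ⟨2 | 1 1 2⟩
    ⟨2 | 1 2⟩
    ⟨2 | 1 2⟩
    ⟨2 | 1 2 3⟩
    ⟨2 | 2⟩
    ⟨3 | 1⟩
    ⟨3 | 1⟩
    ⟨4 | 0⟩
    ⟨4 | 1⟩
    ⟨4 | 1⟩
    ⟨4 | 1⟩


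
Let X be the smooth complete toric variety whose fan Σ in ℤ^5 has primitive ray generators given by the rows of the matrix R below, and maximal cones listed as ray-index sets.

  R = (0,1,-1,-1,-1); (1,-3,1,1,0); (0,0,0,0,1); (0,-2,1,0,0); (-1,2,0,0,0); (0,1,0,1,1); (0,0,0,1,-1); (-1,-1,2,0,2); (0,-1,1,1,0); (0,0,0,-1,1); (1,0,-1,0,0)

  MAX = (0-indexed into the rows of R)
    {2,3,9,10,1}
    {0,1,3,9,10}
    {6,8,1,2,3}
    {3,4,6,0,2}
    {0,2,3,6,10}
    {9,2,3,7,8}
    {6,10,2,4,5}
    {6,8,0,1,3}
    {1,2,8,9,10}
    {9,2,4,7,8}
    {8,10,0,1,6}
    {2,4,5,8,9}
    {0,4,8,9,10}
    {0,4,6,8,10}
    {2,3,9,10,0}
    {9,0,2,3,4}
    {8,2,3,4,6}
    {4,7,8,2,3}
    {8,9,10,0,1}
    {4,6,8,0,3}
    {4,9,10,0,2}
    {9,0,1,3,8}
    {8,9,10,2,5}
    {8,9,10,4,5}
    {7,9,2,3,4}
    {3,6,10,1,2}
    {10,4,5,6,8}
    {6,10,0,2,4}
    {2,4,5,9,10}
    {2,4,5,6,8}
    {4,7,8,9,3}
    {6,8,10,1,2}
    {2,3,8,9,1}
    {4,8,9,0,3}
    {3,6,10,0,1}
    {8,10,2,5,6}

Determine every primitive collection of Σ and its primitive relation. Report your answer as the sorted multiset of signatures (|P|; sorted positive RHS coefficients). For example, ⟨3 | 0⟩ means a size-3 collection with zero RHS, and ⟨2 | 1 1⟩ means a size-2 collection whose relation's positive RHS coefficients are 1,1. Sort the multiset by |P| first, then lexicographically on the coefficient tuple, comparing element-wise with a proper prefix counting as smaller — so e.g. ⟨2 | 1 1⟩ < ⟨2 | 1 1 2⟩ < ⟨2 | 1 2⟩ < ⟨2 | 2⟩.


|primitive collections| = 16. Relations:

  P = {6,9}:  v_{6} + v_{9} = 0  so sig = ⟨2 | 0⟩
  P = {1,4}:  v_{1} + v_{4} = v_{8}  so sig = ⟨2 | 1⟩
  P = {0,5}:  v_{0} + v_{5} = v_{4} + v_{10}  so sig = ⟨2 | 1 1⟩
  P = {3,5}:  v_{3} + v_{5} = v_{2} + v_{8}  so sig = ⟨2 | 1 1⟩
  P = {0,7}:  v_{0} + v_{7} = v_{3} + v_{4} + v_{9}  so sig = ⟨2 | 1 1 1⟩
  P = {7,10}:  v_{7} + v_{10} = v_{2} + v_{8} + v_{9}  so sig = ⟨2 | 1 1 1⟩
  P = {6,7}:  v_{6} + v_{7} = v_{2} + v_{3} + v_{4} + v_{8}  so sig = ⟨2 | 1 1 1 1⟩
  P = {1,7}:  v_{1} + v_{7} = v_{2} + v_{3} + 2·v_{8} + v_{9}  so sig = ⟨2 | 1 1 1 2⟩
  P = {1,5}:  v_{1} + v_{5} = v_{2} + 2·v_{8} + v_{10}  so sig = ⟨2 | 1 1 2⟩
  P = {5,7}:  v_{5} + v_{7} = 2·v_{2} + v_{4} + 2·v_{8} + v_{9}  so sig = ⟨2 | 1 1 2 2⟩
  P = {0,2,8}:  v_{0} + v_{2} + v_{8} = 0  so sig = ⟨3 | 0⟩
  P = {3,4,10}:  v_{3} + v_{4} + v_{10} = 0  so sig = ⟨3 | 0⟩
  P = {3,8,10}:  v_{3} + v_{8} + v_{10} = v_{1}  so sig = ⟨3 | 1⟩
  P = {0,1,2}:  v_{0} + v_{1} + v_{2} = v_{3} + v_{10}  so sig = ⟨3 | 1 1⟩
  P = {2,4,8,10}:  v_{2} + v_{4} + v_{8} + v_{10} = v_{5}  so sig = ⟨4 | 1⟩
  P = {2,3,4,8,9}:  v_{2} + v_{3} + v_{4} + v_{8} + v_{9} = v_{7}  so sig = ⟨5 | 1⟩

Sorted signature multiset PRS(X):
{ ⟨2 | 0⟩,  ⟨2 | 1⟩,  ⟨2 | 1 1⟩ ×2,  ⟨2 | 1 1 1⟩ ×2,  ⟨2 | 1 1 1 1⟩,  ⟨2 | 1 1 1 2⟩,  ⟨2 | 1 1 2⟩,  ⟨2 | 1 1 2 2⟩,  ⟨3 | 0⟩ ×2,  ⟨3 | 1⟩,  ⟨3 | 1 1⟩,  ⟨4 | 1⟩,  ⟨5 | 1⟩ }


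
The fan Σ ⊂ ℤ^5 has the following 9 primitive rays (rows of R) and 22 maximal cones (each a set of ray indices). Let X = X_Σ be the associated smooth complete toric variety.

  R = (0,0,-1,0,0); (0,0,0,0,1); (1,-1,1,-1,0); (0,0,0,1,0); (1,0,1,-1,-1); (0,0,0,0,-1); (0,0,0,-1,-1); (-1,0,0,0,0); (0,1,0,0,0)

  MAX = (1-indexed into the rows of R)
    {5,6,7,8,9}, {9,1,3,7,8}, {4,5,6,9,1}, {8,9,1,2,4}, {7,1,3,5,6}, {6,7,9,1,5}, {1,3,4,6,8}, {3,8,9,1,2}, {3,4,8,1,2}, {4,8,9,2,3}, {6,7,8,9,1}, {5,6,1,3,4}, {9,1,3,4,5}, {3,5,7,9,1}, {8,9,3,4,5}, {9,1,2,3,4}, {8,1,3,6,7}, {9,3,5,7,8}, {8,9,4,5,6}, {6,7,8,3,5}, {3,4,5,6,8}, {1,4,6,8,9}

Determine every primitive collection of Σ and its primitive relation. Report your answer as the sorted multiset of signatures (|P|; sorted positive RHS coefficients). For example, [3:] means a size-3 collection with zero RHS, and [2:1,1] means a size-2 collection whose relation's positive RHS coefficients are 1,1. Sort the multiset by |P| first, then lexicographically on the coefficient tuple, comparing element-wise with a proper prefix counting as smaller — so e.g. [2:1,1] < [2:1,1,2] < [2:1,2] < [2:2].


|primitive collections| = 7. Relations:

  {2,6}:  v_{2} + v_{6} = 0 ; sig = [2:]
  {4,7}:  v_{4} + v_{7} = v_{6} ; sig = [2:1]
  {2,5}:  v_{2} + v_{5} = v_{3} + v_{9} ; sig = [2:1,1]
  {2,7}:  v_{2} + v_{7} = v_{1} + v_{3} + v_{8} + v_{9} ; sig = [2:1,1,1,1]
  {1,5,8}:  v_{1} + v_{5} + v_{8} = v_{7} ; sig = [3:1]
  {3,6,9}:  v_{3} + v_{6} + v_{9} = v_{5} ; sig = [3:1]
  {1,3,4,8,9}:  v_{1} + v_{3} + v_{4} + v_{8} + v_{9} = 0 ; sig = [5:]

so the primitive-relation signature multiset is
    |P|=2: 4 collections, coeffs (), (1), (1,1), (1,1,1,1)
    |P|=3: 2 collections, coeffs (1), (1)
    |P|=5: 1 collection, coeffs ()


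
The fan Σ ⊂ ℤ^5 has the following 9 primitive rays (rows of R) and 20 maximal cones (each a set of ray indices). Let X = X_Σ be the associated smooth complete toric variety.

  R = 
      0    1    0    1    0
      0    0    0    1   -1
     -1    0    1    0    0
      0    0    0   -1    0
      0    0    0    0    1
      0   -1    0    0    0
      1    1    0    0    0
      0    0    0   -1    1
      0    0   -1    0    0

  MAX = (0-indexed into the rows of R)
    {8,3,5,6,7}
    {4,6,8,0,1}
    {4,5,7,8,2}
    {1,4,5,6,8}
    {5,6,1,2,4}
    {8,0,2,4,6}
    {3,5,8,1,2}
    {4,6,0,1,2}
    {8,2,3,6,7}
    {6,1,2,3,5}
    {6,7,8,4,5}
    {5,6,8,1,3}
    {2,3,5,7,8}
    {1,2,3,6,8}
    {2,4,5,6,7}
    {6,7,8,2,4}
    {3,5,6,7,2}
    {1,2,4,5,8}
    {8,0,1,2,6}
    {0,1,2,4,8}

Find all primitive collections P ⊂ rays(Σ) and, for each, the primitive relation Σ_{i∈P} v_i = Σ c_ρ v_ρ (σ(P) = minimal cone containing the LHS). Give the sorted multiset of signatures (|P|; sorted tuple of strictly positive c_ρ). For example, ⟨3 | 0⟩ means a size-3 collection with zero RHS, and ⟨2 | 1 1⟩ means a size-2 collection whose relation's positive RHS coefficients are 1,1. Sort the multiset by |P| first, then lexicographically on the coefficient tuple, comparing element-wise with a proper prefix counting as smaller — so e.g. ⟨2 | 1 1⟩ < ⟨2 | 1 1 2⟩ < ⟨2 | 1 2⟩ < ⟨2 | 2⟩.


Δ(Σ) — 9 vertices, 7 min non-faces:

  • {1,7}:  v_{1} + v_{7} = 0 ; sig = ⟨2 | 0⟩
  • {3,4}:  v_{3} + v_{4} = v_{7} ; sig = ⟨2 | 1⟩
  • {0,5}:  v_{0} + v_{5} = v_{1} + v_{4} ; sig = ⟨2 | 1 1⟩
  • {0,3}:  v_{0} + v_{3} = v_{2} + v_{6} + v_{8} ; sig = ⟨2 | 1 1 1⟩
  • {0,7}:  v_{0} + v_{7} = v_{2} + v_{4} + v_{6} + v_{8} ; sig = ⟨2 | 1 1 1 1⟩
  • {2,5,6,8}:  v_{2} + v_{5} + v_{6} + v_{8} = 0 ; sig = ⟨4 | 0⟩
  • {1,2,4,6,8}:  v_{1} + v_{2} + v_{4} + v_{6} + v_{8} = v_{0} ; sig = ⟨5 | 1⟩

so the primitive-relation signature multiset is
[⟨2 | 0⟩, ⟨2 | 1⟩, ⟨2 | 1 1⟩, ⟨2 | 1 1 1⟩, ⟨2 | 1 1 1 1⟩, ⟨4 | 0⟩, ⟨5 | 1⟩]


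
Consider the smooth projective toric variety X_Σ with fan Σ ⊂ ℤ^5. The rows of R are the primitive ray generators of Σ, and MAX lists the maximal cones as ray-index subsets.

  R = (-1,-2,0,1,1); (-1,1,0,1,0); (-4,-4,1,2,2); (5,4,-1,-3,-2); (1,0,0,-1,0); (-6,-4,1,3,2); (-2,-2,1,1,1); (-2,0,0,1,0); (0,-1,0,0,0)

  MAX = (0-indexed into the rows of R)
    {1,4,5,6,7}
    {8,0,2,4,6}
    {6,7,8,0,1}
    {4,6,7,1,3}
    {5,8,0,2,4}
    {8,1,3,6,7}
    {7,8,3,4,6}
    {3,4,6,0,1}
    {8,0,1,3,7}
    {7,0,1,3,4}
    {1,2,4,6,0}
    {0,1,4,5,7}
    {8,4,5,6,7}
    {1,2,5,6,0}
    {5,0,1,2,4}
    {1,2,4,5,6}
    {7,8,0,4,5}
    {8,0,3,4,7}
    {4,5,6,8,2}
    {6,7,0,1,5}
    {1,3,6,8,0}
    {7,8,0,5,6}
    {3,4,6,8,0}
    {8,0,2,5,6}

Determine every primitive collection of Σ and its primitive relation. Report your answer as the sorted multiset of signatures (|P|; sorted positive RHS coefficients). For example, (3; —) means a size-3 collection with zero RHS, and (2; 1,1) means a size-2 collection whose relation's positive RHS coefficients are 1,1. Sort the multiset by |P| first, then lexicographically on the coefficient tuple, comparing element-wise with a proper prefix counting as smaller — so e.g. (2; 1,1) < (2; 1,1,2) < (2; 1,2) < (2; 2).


9 minimal non-faces of Δ(Σ) (on 9 rays):

  P={2,3}:  v_{2} + v_{3} = v_{4}  ⇒ sig = (2; 1)
  P={2,7}:  v_{2} + v_{7} = v_{5}  ⇒ sig = (2; 1)
  P={3,5}:  v_{3} + v_{5} = v_{4} + v_{7}  ⇒ sig = (2; 1,1)
  P={1,4,8}:  v_{1} + v_{4} + v_{8} = 0  ⇒ sig = (3; —)
  P={1,2,8}:  v_{1} + v_{2} + v_{8} = v_{0} + v_{6} + v_{7}  ⇒ sig = (3; 1,1,1)
  P={1,5,8}:  v_{1} + v_{5} + v_{8} = v_{0} + v_{6} + 2·v_{7}  ⇒ sig = (3; 1,1,2)
  P={0,3,6,7}:  v_{0} + v_{3} + v_{6} + v_{7} = 0  ⇒ sig = (4; —)
  P={0,4,6,7}:  v_{0} + v_{4} + v_{6} + v_{7} = v_{2}  ⇒ sig = (4; 1)
  P={0,4,5,6}:  v_{0} + v_{4} + v_{5} + v_{6} = 2·v_{2}  ⇒ sig = (4; 2)

Hence PRS(X_Σ) =
[(2; 1), (2; 1), (2; 1,1), (3; —), (3; 1,1,1), (3; 1,1,2), (4; —), (4; 1), (4; 2)]
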